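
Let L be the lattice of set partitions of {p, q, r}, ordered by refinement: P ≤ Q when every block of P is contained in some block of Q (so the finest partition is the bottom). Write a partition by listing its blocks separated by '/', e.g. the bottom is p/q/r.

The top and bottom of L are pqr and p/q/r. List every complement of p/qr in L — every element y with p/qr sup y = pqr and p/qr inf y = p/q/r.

Need y with p/qr ∨ y = pqr and p/qr ∧ y = p/q/r.
Checking each element gives: pq/r, pr/q.

pq/r, pr/q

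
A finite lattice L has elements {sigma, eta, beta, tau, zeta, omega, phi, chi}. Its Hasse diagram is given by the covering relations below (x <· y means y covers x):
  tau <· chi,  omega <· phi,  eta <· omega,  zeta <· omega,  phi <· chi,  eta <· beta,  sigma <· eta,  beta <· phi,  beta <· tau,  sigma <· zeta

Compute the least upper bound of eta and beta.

beta

Common upper bounds of {eta, beta}: beta, chi, phi, tau.
The least among these is beta.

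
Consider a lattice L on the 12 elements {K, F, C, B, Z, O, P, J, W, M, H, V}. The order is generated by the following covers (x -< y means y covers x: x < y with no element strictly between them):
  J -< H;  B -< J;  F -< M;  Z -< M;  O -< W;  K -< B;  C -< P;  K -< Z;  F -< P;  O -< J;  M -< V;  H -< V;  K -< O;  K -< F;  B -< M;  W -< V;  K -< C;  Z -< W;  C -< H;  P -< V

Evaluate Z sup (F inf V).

M

F ∧ V = F
Z ∨ F = M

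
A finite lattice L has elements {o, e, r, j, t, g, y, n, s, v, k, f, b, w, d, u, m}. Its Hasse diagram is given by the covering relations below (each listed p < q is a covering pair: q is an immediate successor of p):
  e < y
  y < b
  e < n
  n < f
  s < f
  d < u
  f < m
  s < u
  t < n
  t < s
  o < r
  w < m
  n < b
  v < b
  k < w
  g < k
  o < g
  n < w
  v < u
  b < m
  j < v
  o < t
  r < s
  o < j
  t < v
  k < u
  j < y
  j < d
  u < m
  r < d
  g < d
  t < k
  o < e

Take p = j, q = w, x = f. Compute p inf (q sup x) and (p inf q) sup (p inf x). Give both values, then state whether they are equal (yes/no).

q sup x = m, so p inf (q sup x) = j inf m = j.
p inf q = o and p inf x = o, so (p inf q) sup (p inf x) = o sup o = o.
Equal: no.

j; o; no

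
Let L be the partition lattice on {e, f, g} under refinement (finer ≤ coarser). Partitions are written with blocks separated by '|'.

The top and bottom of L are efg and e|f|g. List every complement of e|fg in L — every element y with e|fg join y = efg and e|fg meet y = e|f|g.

ef|g, eg|f

Need y with e|fg ∨ y = efg and e|fg ∧ y = e|f|g.
Checking each element gives: ef|g, eg|f.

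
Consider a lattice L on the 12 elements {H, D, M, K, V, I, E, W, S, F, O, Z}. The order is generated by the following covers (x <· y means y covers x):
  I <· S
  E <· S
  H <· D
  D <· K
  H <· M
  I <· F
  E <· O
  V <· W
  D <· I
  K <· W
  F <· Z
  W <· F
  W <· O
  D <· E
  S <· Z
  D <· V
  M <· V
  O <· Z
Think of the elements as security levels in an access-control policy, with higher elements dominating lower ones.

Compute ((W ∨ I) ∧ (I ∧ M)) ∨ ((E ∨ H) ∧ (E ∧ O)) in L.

W ∨ I = F
I ∧ M = H
F ∧ H = H
E ∨ H = E
E ∧ O = E
E ∧ E = E
H ∨ E = E

E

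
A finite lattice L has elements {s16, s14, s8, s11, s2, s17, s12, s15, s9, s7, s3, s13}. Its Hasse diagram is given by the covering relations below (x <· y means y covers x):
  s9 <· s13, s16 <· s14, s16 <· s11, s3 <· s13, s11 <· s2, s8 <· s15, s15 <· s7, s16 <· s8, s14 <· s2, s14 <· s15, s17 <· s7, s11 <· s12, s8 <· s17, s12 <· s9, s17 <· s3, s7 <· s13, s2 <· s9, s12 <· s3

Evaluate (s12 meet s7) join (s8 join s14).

s15

s12 ∧ s7 = s16
s8 ∨ s14 = s15
s16 ∨ s15 = s15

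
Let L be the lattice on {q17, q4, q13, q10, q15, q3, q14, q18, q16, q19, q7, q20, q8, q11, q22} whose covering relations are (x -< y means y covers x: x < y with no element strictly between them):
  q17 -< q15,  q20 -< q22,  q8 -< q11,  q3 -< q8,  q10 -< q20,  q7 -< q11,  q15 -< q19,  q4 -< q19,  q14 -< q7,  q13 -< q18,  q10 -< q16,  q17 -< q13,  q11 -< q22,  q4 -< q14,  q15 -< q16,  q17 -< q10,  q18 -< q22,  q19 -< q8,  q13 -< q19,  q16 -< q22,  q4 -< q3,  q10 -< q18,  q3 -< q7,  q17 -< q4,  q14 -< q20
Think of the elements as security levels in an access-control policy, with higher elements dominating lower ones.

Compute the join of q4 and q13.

Common upper bounds of {q4, q13}: q11, q19, q22, q8.
The least among these is q19.

q19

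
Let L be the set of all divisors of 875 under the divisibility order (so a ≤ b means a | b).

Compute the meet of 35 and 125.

5

In the divisibility order, the meet is the greatest common divisor: gcd(35, 125) = 5.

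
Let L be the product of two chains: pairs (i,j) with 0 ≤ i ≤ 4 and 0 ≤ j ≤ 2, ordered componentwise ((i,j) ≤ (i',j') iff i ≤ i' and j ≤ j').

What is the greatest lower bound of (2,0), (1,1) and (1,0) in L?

(1,0)

In a product of chains, the meet is componentwise min, giving (1,0).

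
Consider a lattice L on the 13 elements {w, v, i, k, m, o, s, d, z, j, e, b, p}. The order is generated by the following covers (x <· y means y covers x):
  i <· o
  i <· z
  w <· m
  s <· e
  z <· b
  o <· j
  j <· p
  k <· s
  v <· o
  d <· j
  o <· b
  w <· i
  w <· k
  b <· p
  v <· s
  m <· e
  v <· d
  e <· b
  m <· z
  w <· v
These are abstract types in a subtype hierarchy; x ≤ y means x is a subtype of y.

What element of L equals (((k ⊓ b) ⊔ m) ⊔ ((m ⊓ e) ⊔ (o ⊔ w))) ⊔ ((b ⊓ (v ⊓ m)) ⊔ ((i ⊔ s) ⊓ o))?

k ∧ b = k
k ∨ m = e
m ∧ e = m
o ∨ w = o
m ∨ o = b
e ∨ b = b
v ∧ m = w
b ∧ w = w
i ∨ s = b
b ∧ o = o
w ∨ o = o
b ∨ o = b

b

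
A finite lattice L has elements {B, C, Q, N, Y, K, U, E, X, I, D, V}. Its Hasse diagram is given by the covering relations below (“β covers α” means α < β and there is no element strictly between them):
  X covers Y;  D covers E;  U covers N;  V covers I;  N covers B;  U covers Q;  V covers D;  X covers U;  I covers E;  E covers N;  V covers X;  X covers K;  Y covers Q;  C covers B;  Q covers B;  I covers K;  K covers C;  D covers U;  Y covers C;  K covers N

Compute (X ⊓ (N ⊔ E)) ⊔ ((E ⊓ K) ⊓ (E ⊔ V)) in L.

N

N ∨ E = E
X ∧ E = N
E ∧ K = N
E ∨ V = V
N ∧ V = N
N ∨ N = N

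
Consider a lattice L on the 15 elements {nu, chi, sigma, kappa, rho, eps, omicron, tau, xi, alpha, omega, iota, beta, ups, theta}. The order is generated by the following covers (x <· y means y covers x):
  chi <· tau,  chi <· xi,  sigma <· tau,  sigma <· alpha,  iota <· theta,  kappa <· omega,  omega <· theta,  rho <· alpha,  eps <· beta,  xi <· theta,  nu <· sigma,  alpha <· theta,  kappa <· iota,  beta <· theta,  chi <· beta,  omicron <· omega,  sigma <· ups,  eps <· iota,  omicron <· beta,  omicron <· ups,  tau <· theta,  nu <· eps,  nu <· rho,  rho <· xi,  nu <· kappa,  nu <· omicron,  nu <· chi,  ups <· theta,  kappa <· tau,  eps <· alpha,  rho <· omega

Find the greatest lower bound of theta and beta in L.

Common lower bounds of {theta, beta}: beta, chi, eps, nu, omicron.
The greatest among these is beta.

beta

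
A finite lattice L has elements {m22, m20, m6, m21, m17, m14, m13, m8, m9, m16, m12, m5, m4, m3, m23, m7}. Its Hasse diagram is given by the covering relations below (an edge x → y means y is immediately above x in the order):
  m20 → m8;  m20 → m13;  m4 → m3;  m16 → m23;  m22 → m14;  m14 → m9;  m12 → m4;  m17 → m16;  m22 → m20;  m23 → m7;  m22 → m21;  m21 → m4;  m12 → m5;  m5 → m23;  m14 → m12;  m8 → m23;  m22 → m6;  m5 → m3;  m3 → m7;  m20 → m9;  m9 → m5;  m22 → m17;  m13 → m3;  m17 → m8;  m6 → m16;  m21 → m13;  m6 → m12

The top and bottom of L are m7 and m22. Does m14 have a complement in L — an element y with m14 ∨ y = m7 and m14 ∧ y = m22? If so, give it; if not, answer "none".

For every candidate y, either m14 ∨ y ≠ m7 or m14 ∧ y ≠ m22; no complement exists.

none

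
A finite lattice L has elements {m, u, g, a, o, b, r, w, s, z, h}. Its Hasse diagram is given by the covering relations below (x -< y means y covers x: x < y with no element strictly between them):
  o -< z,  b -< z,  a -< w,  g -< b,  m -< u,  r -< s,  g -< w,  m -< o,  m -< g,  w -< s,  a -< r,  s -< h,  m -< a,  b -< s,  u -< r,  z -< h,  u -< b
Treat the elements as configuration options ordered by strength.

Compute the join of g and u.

Common upper bounds of {g, u}: b, h, s, z.
The least among these is b.

b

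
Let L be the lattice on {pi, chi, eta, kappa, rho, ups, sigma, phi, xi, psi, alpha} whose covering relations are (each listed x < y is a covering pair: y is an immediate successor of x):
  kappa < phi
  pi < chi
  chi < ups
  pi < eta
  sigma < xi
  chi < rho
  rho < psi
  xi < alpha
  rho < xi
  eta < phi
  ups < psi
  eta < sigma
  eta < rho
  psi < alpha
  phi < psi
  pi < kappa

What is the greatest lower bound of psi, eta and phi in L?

Common lower bounds of {psi, eta, phi}: eta, pi.
The greatest among these is eta.

eta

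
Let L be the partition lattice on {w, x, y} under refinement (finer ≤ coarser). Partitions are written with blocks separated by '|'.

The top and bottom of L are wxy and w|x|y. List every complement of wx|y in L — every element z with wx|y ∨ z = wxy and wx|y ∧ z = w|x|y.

wy|x, w|xy

Need z with wx|y ∨ z = wxy and wx|y ∧ z = w|x|y.
Checking each element gives: wy|x, w|xy.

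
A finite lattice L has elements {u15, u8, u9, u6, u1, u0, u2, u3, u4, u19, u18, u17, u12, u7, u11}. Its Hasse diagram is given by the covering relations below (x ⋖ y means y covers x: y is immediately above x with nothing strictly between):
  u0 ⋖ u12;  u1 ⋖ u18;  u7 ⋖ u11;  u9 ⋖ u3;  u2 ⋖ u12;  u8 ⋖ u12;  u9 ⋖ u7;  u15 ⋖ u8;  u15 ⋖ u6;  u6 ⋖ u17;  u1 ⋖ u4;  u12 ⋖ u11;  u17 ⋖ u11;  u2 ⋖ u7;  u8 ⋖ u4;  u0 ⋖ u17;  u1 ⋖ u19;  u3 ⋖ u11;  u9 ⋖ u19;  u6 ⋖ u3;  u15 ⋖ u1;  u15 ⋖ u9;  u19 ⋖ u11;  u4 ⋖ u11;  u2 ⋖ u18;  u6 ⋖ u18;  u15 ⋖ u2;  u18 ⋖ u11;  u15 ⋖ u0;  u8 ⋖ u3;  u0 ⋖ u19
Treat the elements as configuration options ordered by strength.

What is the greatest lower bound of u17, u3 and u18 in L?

Common lower bounds of {u17, u3, u18}: u15, u6.
The greatest among these is u6.

u6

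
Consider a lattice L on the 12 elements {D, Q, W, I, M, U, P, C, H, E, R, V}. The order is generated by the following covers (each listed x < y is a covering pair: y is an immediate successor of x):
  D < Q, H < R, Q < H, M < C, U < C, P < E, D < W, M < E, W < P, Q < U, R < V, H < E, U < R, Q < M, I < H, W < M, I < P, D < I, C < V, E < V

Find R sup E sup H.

Common upper bounds of {R, E, H}: V.
The least among these is V.

V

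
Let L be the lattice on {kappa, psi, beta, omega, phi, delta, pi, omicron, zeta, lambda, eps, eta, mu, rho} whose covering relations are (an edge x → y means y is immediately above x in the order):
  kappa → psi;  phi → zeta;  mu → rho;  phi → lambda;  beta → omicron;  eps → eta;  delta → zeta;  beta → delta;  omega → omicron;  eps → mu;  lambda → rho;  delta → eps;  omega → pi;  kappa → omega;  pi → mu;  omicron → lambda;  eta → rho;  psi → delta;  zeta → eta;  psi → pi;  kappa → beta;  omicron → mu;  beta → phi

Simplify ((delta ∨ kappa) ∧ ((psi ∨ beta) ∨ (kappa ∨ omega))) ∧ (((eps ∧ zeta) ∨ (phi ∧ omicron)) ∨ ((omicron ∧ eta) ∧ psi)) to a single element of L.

delta

delta ∨ kappa = delta
psi ∨ beta = delta
kappa ∨ omega = omega
delta ∨ omega = mu
delta ∧ mu = delta
eps ∧ zeta = delta
phi ∧ omicron = beta
delta ∨ beta = delta
omicron ∧ eta = beta
beta ∧ psi = kappa
delta ∨ kappa = delta
delta ∧ delta = delta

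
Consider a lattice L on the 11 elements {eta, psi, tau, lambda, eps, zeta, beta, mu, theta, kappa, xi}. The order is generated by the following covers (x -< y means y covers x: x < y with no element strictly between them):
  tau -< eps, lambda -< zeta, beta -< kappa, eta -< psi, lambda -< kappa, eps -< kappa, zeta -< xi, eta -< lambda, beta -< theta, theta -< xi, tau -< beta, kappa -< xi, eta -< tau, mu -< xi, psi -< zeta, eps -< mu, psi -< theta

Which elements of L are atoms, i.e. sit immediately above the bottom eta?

The atoms are exactly the elements that cover eta: lambda, psi, tau.

lambda, psi, tau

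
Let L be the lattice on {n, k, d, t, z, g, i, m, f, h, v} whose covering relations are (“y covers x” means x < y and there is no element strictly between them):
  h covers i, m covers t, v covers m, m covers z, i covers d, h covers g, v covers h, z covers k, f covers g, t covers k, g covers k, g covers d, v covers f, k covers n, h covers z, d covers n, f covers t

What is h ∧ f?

Common lower bounds of {h, f}: d, g, k, n.
The greatest among these is g.

g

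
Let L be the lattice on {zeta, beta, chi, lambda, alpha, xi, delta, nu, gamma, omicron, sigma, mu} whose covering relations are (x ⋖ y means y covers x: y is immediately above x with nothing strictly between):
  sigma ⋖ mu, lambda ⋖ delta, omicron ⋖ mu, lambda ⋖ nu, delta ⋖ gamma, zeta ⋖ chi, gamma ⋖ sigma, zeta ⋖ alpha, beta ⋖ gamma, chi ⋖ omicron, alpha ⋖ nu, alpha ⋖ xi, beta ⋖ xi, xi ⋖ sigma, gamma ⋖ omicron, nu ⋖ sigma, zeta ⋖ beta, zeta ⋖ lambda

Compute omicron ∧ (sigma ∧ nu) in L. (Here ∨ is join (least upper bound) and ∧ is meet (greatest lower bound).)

lambda

sigma ∧ nu = nu
omicron ∧ nu = lambda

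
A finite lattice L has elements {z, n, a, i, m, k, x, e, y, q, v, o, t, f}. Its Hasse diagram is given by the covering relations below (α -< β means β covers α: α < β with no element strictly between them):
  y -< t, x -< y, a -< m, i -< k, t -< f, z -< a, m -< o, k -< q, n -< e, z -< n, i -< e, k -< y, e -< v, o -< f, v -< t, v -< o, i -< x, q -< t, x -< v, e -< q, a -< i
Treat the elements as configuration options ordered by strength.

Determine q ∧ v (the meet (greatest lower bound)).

Common lower bounds of {q, v}: a, e, i, n, z.
The greatest among these is e.

e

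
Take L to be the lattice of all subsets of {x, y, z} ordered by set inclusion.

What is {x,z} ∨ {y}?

Under ⊆, join is union: {x,z} ∪ {y} = {x,y,z}.

{x,y,z}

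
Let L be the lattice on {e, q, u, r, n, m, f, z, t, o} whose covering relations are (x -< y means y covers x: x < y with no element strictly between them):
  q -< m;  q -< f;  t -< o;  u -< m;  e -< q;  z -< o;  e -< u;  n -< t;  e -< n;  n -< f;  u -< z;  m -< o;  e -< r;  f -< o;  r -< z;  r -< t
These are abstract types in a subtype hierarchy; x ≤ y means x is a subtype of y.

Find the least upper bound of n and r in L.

Common upper bounds of {n, r}: o, t.
The least among these is t.

t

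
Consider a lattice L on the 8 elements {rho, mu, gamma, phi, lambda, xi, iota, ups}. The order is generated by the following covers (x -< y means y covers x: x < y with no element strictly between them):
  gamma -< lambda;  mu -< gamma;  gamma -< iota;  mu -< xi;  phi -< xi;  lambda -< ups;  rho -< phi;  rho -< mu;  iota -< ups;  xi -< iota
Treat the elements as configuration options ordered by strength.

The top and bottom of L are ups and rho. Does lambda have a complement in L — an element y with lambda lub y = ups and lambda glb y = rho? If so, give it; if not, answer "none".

phi

Need y with lambda ∨ y = ups and lambda ∧ y = rho.
Checking each element gives: phi.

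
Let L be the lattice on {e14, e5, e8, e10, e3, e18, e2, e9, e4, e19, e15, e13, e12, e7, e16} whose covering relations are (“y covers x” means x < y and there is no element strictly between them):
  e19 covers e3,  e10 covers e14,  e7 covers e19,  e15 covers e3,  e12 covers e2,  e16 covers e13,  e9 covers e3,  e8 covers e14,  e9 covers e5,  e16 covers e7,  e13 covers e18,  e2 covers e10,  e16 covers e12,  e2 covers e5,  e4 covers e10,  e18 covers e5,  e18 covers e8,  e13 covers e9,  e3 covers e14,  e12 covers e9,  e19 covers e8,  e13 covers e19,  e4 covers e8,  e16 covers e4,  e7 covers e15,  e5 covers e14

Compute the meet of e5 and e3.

Common lower bounds of {e5, e3}: e14.
The greatest among these is e14.

e14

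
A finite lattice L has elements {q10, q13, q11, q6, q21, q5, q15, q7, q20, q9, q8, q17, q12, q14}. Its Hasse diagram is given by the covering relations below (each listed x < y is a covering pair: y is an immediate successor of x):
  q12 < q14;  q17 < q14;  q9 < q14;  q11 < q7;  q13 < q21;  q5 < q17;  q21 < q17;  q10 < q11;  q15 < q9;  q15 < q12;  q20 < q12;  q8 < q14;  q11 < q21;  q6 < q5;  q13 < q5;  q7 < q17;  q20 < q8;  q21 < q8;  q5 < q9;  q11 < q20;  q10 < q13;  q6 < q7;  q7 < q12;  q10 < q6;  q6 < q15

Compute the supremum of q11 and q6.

Common upper bounds of {q11, q6}: q12, q14, q17, q7.
The least among these is q7.

q7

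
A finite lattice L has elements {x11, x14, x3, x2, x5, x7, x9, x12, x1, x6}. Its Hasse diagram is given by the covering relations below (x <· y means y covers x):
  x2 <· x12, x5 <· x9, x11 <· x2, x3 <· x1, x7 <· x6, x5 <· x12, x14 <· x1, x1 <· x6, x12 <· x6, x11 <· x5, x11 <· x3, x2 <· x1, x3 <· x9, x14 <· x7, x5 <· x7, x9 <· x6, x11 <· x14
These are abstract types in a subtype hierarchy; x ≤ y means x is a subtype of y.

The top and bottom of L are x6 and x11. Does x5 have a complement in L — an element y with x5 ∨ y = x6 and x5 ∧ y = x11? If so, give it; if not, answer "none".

x1

Need y with x5 ∨ y = x6 and x5 ∧ y = x11.
Checking each element gives: x1.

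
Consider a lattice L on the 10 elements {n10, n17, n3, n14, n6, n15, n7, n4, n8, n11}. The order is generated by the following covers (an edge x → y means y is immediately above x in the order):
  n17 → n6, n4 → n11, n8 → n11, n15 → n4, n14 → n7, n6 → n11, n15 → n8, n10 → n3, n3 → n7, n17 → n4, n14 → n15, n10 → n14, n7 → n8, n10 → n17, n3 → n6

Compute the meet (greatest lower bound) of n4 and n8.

n15

Common lower bounds of {n4, n8}: n10, n14, n15.
The greatest among these is n15.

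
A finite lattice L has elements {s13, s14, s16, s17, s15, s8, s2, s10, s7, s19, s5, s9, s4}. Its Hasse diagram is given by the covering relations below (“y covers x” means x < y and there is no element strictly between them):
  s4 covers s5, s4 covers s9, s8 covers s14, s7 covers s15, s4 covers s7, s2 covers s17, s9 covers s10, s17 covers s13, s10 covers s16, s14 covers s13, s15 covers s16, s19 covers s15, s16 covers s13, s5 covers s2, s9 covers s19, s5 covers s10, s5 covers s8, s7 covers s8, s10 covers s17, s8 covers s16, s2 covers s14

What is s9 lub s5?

s4

Common upper bounds of {s9, s5}: s4.
The least among these is s4.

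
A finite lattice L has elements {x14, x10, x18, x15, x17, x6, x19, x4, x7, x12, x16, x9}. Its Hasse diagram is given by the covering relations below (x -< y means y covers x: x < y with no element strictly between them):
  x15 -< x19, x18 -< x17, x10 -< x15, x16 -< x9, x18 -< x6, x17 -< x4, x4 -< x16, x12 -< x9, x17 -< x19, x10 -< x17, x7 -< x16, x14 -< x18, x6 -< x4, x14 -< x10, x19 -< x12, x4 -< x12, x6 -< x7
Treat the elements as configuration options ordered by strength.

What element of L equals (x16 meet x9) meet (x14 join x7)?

x7

x16 ∧ x9 = x16
x14 ∨ x7 = x7
x16 ∧ x7 = x7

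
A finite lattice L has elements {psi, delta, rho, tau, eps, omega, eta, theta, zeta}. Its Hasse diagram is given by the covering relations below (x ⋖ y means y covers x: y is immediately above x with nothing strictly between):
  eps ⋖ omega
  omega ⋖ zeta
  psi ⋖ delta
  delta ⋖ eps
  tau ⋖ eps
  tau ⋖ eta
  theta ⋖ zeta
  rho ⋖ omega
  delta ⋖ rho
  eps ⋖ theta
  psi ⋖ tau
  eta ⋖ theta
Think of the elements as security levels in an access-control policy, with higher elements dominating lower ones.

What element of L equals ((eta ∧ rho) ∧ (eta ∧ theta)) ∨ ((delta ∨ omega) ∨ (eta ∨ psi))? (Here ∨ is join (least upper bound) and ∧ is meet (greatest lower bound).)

zeta

eta ∧ rho = psi
eta ∧ theta = eta
psi ∧ eta = psi
delta ∨ omega = omega
eta ∨ psi = eta
omega ∨ eta = zeta
psi ∨ zeta = zeta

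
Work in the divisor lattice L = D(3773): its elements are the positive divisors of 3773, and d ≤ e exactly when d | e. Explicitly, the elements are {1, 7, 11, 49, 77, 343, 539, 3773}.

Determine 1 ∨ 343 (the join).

In the divisibility order, the join is the least common multiple: lcm(1, 343) = 343.

343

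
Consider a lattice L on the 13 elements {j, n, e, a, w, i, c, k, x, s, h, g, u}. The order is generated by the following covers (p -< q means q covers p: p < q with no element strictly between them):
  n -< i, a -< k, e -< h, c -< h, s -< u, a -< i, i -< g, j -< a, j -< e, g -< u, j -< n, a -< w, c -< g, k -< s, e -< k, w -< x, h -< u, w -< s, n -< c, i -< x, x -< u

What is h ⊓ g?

Common lower bounds of {h, g}: c, j, n.
The greatest among these is c.

c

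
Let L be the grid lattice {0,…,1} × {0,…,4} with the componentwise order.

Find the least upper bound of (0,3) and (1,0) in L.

In a product of chains, the join is componentwise max, giving (1,3).

(1,3)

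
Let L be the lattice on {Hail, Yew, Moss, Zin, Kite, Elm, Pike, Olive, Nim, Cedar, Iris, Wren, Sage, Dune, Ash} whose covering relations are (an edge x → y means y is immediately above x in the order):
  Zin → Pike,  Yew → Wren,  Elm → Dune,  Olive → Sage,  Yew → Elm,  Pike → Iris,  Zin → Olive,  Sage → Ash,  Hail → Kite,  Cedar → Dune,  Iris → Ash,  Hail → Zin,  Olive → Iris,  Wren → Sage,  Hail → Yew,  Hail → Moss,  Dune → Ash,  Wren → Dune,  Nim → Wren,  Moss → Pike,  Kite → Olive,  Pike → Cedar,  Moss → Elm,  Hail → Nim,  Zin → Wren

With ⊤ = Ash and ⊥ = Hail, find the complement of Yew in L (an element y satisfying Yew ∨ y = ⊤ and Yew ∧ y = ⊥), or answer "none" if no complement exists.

Need y with Yew ∨ y = Ash and Yew ∧ y = Hail.
Checking each element gives: Iris.

Iris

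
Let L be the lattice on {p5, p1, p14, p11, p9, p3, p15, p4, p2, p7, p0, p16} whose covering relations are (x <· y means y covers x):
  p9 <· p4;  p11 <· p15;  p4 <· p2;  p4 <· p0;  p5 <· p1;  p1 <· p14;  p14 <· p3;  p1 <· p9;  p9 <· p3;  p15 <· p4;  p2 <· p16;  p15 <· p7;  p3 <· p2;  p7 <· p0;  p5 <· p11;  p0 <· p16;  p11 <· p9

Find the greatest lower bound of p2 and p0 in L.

Common lower bounds of {p2, p0}: p1, p11, p15, p4, p5, p9.
The greatest among these is p4.

p4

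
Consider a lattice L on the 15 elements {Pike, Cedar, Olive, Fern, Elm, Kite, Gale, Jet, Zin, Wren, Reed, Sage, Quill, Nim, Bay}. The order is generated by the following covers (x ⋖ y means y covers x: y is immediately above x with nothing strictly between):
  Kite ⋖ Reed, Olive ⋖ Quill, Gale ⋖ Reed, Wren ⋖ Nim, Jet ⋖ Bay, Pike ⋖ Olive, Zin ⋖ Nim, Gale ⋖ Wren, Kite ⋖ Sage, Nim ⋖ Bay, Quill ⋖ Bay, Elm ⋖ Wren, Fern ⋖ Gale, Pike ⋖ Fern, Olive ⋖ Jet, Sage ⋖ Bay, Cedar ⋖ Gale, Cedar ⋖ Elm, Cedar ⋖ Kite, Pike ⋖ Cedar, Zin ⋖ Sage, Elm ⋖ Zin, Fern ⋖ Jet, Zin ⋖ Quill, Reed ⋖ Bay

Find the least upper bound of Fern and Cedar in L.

Gale

Common upper bounds of {Fern, Cedar}: Bay, Gale, Nim, Reed, Wren.
The least among these is Gale.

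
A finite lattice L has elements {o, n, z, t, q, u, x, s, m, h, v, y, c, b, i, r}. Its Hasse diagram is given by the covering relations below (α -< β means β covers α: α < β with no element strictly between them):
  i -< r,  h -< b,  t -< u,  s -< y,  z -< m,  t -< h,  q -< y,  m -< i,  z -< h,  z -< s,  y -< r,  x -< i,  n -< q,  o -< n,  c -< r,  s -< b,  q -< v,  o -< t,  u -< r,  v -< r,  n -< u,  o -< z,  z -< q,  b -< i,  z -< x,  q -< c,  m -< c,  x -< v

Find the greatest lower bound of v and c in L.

Common lower bounds of {v, c}: n, o, q, z.
The greatest among these is q.

q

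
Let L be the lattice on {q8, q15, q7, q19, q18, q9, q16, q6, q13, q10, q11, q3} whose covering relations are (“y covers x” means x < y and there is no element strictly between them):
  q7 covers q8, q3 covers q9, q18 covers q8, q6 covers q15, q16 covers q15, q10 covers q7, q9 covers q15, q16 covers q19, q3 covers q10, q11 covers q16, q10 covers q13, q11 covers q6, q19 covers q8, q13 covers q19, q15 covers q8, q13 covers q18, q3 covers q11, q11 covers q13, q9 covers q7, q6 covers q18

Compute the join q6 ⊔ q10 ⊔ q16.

Common upper bounds of {q6, q10, q16}: q3.
The least among these is q3.

q3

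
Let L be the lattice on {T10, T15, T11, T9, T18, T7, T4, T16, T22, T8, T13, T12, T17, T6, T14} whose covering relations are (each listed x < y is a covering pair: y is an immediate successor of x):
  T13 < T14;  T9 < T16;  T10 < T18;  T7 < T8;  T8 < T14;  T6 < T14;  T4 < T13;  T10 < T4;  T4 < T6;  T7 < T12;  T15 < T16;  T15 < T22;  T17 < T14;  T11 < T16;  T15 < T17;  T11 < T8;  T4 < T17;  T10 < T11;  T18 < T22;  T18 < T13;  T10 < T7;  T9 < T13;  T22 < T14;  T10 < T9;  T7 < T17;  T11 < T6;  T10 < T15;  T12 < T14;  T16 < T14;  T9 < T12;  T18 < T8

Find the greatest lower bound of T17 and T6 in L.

T4

Common lower bounds of {T17, T6}: T10, T4.
The greatest among these is T4.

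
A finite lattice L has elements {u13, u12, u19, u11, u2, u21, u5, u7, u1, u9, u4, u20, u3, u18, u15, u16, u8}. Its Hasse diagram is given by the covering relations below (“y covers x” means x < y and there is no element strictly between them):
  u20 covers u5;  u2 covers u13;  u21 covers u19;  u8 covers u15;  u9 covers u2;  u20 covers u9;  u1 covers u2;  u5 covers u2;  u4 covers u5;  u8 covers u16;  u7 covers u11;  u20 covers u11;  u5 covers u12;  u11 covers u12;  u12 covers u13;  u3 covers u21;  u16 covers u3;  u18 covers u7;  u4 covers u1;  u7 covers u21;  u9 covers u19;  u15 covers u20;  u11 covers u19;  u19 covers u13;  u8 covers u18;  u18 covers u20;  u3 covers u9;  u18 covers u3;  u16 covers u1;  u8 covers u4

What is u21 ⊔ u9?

Common upper bounds of {u21, u9}: u16, u18, u3, u8.
The least among these is u3.

u3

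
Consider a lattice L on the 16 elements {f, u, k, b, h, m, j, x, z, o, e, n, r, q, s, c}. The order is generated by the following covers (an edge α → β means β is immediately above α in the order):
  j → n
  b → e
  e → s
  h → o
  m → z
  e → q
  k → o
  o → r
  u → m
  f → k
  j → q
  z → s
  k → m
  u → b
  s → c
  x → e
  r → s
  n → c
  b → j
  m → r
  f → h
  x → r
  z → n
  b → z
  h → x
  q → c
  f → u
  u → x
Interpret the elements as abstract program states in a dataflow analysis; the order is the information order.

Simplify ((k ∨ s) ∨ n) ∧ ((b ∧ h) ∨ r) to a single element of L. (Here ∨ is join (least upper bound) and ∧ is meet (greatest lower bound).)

k ∨ s = s
s ∨ n = c
b ∧ h = f
f ∨ r = r
c ∧ r = r

r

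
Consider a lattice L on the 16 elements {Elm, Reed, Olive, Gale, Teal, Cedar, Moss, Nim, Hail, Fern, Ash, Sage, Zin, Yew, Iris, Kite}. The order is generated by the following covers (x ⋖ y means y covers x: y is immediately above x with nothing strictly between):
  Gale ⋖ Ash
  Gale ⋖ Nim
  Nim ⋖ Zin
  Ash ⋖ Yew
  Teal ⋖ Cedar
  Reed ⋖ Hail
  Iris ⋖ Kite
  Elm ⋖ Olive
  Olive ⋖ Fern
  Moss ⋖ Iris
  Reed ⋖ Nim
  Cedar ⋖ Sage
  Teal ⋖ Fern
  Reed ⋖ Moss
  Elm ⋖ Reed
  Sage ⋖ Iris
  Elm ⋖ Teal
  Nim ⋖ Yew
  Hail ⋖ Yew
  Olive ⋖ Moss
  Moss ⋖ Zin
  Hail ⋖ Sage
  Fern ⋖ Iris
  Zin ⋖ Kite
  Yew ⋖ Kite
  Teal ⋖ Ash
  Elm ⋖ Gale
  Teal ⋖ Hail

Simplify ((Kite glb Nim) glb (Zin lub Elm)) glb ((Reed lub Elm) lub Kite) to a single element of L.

Nim

Kite ∧ Nim = Nim
Zin ∨ Elm = Zin
Nim ∧ Zin = Nim
Reed ∨ Elm = Reed
Reed ∨ Kite = Kite
Nim ∧ Kite = Nim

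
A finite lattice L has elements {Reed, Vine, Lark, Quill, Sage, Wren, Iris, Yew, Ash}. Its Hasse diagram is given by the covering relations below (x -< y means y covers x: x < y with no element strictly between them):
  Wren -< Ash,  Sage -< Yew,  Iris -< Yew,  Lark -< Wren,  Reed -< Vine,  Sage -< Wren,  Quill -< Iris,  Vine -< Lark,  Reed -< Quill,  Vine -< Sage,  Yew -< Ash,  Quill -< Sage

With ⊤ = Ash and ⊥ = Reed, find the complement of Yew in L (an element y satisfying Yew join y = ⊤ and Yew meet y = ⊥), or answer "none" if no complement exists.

For every candidate y, either Yew ∨ y ≠ Ash or Yew ∧ y ≠ Reed; no complement exists.

none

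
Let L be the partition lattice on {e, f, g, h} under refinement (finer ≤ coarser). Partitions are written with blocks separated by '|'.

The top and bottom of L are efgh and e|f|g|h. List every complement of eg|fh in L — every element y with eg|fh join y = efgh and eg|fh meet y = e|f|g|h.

Need y with eg|fh ∨ y = efgh and eg|fh ∧ y = e|f|g|h.
Checking each element gives: ef|gh, ef|g|h, eh|fg, eh|f|g, e|fg|h, e|f|gh.

ef|gh, ef|g|h, eh|fg, eh|f|g, e|fg|h, e|f|gh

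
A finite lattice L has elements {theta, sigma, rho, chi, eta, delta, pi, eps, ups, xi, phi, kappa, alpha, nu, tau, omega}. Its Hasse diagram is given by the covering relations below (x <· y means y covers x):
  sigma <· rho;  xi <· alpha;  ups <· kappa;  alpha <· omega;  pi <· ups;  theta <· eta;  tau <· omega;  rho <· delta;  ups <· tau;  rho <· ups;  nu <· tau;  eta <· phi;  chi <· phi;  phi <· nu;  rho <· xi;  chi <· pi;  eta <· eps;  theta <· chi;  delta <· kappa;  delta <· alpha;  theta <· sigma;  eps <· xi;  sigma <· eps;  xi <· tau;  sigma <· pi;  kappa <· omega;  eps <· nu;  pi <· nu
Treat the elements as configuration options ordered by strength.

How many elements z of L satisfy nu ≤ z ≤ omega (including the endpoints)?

The interval [nu, omega] = {nu, omega, tau}, which has 3 elements.

3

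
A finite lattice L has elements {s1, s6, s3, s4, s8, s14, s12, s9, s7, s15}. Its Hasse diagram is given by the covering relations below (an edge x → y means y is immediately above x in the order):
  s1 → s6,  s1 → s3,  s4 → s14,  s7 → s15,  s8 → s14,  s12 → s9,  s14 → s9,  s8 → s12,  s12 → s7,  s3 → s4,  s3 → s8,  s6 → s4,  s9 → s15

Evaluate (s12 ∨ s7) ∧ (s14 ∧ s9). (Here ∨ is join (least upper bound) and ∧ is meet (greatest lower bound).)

s12 ∨ s7 = s7
s14 ∧ s9 = s14
s7 ∧ s14 = s8

s8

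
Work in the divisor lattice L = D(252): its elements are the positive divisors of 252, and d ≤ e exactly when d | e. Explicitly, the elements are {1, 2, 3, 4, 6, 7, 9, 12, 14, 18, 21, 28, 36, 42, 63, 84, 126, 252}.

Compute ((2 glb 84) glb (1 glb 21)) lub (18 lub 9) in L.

18

2 ∧ 84 = 2
1 ∧ 21 = 1
2 ∧ 1 = 1
18 ∨ 9 = 18
1 ∨ 18 = 18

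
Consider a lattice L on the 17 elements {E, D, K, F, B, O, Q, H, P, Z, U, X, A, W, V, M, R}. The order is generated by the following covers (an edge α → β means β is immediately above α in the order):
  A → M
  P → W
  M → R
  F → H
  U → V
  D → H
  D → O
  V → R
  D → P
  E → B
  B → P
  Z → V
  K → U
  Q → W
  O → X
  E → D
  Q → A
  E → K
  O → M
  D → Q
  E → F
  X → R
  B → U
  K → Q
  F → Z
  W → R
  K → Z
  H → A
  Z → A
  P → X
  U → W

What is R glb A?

A

Common lower bounds of {R, A}: A, D, E, F, H, K, Q, Z.
The greatest among these is A.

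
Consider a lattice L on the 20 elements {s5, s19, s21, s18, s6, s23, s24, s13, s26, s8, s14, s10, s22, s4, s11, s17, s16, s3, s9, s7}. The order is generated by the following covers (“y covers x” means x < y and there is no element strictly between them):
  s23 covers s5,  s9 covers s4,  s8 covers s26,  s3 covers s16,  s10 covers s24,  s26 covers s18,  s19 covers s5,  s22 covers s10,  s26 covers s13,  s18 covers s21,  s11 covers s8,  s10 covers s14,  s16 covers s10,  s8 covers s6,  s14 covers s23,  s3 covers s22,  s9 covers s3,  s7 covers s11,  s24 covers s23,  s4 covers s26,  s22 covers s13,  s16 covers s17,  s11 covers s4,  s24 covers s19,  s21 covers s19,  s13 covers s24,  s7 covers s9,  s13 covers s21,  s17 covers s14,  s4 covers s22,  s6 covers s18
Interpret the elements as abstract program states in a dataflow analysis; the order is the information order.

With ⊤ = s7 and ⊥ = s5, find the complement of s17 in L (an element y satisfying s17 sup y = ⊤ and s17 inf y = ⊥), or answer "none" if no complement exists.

s6

Need y with s17 ∨ y = s7 and s17 ∧ y = s5.
Checking each element gives: s6.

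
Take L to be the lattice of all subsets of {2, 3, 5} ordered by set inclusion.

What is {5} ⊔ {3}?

{3,5}

Under ⊆, join is union: {5} ∪ {3} = {3,5}.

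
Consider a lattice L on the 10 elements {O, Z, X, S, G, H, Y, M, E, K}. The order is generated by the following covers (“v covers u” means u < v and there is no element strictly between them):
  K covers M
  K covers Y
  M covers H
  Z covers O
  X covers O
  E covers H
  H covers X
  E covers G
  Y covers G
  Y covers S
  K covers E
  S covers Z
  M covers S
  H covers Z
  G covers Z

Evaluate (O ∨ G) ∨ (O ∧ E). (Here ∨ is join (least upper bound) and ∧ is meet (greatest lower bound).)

G

O ∨ G = G
O ∧ E = O
G ∨ O = G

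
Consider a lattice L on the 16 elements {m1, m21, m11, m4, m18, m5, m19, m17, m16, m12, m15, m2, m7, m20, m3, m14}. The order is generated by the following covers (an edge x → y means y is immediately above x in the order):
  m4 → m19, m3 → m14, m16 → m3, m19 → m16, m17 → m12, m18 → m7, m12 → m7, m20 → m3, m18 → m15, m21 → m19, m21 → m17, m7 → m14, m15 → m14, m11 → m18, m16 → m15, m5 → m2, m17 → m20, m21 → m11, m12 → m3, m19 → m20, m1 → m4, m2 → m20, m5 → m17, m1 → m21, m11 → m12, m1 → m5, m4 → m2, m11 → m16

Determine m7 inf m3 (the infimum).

Common lower bounds of {m7, m3}: m1, m11, m12, m17, m21, m5.
The greatest among these is m12.

m12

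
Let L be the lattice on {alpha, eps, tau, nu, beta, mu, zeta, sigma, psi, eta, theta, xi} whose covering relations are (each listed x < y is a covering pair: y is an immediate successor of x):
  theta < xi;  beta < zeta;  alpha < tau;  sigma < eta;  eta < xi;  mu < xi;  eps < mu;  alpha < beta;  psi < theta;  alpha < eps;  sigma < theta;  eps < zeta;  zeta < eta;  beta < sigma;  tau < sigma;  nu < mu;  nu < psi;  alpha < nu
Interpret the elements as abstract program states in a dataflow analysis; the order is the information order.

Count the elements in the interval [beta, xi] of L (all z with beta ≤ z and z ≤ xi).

6

The interval [beta, xi] = {beta, eta, sigma, theta, xi, zeta}, which has 6 elements.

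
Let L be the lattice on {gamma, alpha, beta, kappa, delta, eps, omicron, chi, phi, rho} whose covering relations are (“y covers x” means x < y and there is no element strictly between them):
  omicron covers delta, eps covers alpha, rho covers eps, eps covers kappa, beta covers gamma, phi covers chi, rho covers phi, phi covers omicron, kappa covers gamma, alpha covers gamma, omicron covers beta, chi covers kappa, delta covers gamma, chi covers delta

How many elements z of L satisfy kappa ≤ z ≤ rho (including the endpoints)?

5

The interval [kappa, rho] = {chi, eps, kappa, phi, rho}, which has 5 elements.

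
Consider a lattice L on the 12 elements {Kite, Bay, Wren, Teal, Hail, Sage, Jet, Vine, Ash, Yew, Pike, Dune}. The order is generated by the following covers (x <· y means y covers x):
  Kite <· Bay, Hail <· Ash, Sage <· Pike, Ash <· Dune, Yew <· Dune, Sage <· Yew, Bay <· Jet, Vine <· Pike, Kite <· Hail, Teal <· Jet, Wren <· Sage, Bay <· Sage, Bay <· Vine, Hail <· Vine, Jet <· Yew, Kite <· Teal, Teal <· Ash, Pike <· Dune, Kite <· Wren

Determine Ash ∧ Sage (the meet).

Kite

Common lower bounds of {Ash, Sage}: Kite.
The greatest among these is Kite.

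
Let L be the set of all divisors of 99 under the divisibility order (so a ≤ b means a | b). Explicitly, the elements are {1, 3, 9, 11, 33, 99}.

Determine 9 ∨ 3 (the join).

9

Common upper bounds of {9, 3}: 9, 99.
The least among these is 9.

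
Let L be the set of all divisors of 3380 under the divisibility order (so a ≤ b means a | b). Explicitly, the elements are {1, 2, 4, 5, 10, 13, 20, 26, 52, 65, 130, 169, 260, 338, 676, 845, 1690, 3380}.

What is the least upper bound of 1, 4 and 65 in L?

Common upper bounds of {1, 4, 65}: 260, 3380.
The least among these is 260.

260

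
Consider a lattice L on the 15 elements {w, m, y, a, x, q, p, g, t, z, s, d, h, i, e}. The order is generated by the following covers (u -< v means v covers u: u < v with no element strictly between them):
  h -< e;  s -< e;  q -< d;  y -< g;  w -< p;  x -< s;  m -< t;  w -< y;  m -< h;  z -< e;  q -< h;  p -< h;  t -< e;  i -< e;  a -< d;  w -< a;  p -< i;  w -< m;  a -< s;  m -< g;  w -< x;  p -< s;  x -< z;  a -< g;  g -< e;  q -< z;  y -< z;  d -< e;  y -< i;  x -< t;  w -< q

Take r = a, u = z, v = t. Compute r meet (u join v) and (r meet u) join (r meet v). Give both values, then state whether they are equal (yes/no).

a; w; no

u join v = e, so r meet (u join v) = a meet e = a.
r meet u = w and r meet v = w, so (r meet u) join (r meet v) = w join w = w.
Equal: no.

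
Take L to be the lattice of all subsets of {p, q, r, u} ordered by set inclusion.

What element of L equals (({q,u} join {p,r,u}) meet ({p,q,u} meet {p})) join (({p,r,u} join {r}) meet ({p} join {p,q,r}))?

{q,u} ∨ {p,r,u} = {p,q,r,u}
{p,q,u} ∧ {p} = {p}
{p,q,r,u} ∧ {p} = {p}
{p,r,u} ∨ {r} = {p,r,u}
{p} ∨ {p,q,r} = {p,q,r}
{p,r,u} ∧ {p,q,r} = {p,r}
{p} ∨ {p,r} = {p,r}

{p,r}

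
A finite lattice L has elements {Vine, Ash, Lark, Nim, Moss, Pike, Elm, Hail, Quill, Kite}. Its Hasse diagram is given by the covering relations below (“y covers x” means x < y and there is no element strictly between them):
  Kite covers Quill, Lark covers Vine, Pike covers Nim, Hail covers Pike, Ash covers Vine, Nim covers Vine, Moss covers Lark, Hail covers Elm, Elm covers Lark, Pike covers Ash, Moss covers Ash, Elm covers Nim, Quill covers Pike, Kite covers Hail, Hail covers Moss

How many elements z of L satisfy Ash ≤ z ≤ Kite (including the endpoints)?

The interval [Ash, Kite] = {Ash, Hail, Kite, Moss, Pike, Quill}, which has 6 elements.

6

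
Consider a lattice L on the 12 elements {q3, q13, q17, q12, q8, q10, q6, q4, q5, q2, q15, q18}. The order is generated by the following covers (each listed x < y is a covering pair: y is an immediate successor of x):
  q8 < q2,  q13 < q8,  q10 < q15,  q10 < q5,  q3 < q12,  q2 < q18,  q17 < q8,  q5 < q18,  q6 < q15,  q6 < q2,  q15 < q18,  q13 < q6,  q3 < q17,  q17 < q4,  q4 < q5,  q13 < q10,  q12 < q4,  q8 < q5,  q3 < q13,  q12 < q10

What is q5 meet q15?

Common lower bounds of {q5, q15}: q10, q12, q13, q3.
The greatest among these is q10.

q10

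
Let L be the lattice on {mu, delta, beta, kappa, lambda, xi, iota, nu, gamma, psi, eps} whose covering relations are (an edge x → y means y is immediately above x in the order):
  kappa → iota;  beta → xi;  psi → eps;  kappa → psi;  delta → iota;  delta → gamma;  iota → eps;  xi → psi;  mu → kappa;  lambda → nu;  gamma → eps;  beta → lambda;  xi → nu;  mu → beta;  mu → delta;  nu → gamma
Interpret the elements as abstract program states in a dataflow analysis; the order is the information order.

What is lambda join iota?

Common upper bounds of {lambda, iota}: eps.
The least among these is eps.

eps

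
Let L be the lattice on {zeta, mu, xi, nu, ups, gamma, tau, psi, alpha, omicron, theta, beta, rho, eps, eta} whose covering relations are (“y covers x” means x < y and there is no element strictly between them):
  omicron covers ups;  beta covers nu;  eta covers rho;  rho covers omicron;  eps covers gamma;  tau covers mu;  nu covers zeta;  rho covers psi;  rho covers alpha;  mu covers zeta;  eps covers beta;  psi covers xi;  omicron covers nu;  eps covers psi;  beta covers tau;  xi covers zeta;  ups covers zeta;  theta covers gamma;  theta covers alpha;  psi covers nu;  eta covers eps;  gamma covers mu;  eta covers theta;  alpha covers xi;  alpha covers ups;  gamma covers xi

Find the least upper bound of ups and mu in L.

Common upper bounds of {ups, mu}: eta, theta.
The least among these is theta.

theta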